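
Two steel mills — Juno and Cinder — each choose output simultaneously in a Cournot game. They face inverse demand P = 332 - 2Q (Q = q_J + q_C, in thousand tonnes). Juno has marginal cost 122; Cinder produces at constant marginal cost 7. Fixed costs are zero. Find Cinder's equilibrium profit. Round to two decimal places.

10755.56

Juno's profit: π_J = (332 - 2Q)q_J - (122q_J). Setting ∂π_J/∂q_J = 0: 210 - 4q_J - 2(q_C) = 0.
Cinder's profit: π_C = (332 - 2Q)q_C - (7q_C). Setting ∂π_C/∂q_C = 0: 325 - 4q_C - 2(q_J) = 0.
So q_J = (210 - 2q_C)/4 and q_C = (325 - 2q_J)/4.
Solving the pair: q_J = 95/6, q_C = 220/3.
Price P = 332 - 2·(535/6) = 461/3.
Cinder's profit: (461/3 - 7)·(220/3) = 10755.5556.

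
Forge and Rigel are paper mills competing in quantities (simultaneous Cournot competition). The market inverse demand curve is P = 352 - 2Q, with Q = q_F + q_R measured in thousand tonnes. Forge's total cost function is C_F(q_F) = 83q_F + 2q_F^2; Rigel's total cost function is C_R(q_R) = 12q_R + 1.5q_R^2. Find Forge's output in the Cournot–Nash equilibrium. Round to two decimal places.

23.13

Forge's profit: π_F = (352 - 2Q)q_F - (83q_F + 2q_F²). Setting ∂π_F/∂q_F = 0: 269 - 8q_F - 2(q_R) = 0.
Rigel's first-order condition: 340 - 7q_R - 2(q_F) = 0.
So q_F = (269 - 2q_R)/8 and q_R = (340 - 2q_F)/7.
Solving the pair: q_F = 1203/52, q_R = 1091/26.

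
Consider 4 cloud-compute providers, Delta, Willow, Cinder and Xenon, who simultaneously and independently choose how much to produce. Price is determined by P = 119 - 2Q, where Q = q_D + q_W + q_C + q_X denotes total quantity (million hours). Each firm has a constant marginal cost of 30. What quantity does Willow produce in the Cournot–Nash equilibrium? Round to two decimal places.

8.90

Each firm earns π_i = (119 - 2Q)q_i - 30q_i.
Setting ∂π_i/∂q_i = 0 with rivals' quantities fixed: 89 - 4q_i - 2·Σ_{j≠i} q_j = 0.
With identical firms every q_j equals q_i, so Σ_{j≠i} q_j = 3q_i and 89 = 10q_i, giving q_i = 89/10.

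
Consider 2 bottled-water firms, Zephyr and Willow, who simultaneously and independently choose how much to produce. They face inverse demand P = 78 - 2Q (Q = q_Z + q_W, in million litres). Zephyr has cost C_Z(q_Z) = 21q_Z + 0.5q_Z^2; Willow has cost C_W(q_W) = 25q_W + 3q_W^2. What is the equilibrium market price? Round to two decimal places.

Zephyr's profit: π_Z = (78 - 2Q)q_Z - (21q_Z + (1/2)q_Z²). Setting ∂π_Z/∂q_Z = 0: 57 - 5q_Z - 2(q_W) = 0.
Willow's first-order condition: 53 - 10q_W - 2(q_Z) = 0.
Rearranging gives the reaction functions q_Z = (57 - 2q_W)/5 and q_W = (53 - 2q_Z)/10.
Substituting one into the other gives q_Z = 232/23 and q_W = 151/46.
Total output Q = 615/46, so price P = 78 - 2·(615/46) = 1179/23.

51.26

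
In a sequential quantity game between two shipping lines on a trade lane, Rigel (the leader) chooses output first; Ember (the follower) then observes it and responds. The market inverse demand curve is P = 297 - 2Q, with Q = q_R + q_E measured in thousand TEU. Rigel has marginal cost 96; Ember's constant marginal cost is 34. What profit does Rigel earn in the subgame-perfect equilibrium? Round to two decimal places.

Solve by backward induction. Given q_R, the follower Ember maximises π_E = (297 - 2q_R - 2q_E)q_E - 34q_E.
∂π_E/∂q_E = 263 - 2q_R - 4q_E = 0 gives the reaction function q_E = (263 - 2q_R)/4.
Rigel substitutes q_E(q_R) into its own profit: π_R = q_R(297 - 2q_R - (263 - 2q_R)/2) - 96q_R = (331/2 - q_R)q_R - 96q_R.
The leader's first-order condition 139/2 - 2q_R = 0 yields q_R = 139/4.
Then q_E = (263 - 2·(139/4))/4 = 387/8.
Price P = 297 - 2·(665/8) = 523/4.
Rigel's profit: (523/4 - 96)·(139/4) = 1207.5625.

1207.56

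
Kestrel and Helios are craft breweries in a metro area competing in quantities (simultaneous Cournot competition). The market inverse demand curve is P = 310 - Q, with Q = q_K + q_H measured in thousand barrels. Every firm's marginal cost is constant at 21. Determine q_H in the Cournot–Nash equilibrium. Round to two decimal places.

Each firm earns π_i = (310 - Q)q_i - 21q_i.
First-order condition (treating rivals' output as given): 289 - 2q_i - q_j = 0.
By symmetry each firm produces the same amount; substituting q_j = q_i yields q_i = 289/3.

96.33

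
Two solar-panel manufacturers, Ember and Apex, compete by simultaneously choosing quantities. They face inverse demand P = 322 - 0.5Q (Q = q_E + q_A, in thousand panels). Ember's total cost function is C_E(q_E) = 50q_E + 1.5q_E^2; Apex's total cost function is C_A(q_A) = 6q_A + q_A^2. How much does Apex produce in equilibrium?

Ember's profit: π_E = (322 - 0.5Q)q_E - (50q_E + (3/2)q_E²). Setting ∂π_E/∂q_E = 0: 272 - 4q_E - (1/2)(q_A) = 0.
Apex's profit: π_A = (322 - 0.5Q)q_A - (6q_A + q_A²). Setting ∂π_A/∂q_A = 0: 316 - 3q_A - (1/2)(q_E) = 0.
Best responses: q_E = (272 - (1/2)q_A)/4, q_A = (316 - (1/2)q_E)/3.
Solving the pair: q_E = 56, q_A = 96.

96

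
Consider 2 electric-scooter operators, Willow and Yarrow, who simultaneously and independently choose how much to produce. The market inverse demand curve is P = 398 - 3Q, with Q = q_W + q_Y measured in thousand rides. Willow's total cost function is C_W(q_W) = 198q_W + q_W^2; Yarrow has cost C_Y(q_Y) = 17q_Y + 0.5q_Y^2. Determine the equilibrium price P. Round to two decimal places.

225.34

Willow's profit: π_W = (398 - 3Q)q_W - (198q_W + q_W²). Setting ∂π_W/∂q_W = 0: 200 - 8q_W - 3(q_Y) = 0.
Yarrow's first-order condition: 381 - 7q_Y - 3(q_W) = 0.
Best responses: q_W = (200 - 3q_Y)/8, q_Y = (381 - 3q_W)/7.
Substituting one into the other gives q_W = 257/47 and q_Y = 52.0851.
Total output Q = 57.5532, so price P = 398 - 3·57.5532 = 225.3404.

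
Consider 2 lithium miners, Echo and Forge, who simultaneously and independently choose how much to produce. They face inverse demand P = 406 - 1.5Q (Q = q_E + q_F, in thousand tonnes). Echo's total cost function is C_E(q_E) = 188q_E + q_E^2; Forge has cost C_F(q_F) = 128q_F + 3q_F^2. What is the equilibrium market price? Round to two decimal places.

Echo's profit: π_E = (406 - 1.5Q)q_E - (188q_E + q_E²). Setting ∂π_E/∂q_E = 0: 218 - 5q_E - (3/2)(q_F) = 0.
Forge's first-order condition: 278 - 9q_F - (3/2)(q_E) = 0.
Rearranging gives the reaction functions q_E = (218 - (3/2)q_F)/5 and q_F = (278 - (3/2)q_E)/9.
Substituting one into the other gives q_E = 36.1404 and q_F = 24.8655.
Total output Q = 61.0058, so price P = 406 - (3/2)·61.0058 = 314.4912.

314.49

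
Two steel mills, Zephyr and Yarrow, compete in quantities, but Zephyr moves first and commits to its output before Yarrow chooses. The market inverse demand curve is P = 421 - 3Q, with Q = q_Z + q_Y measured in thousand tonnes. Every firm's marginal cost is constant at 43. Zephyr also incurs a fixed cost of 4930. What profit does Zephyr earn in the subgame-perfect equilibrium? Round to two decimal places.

1023.50

Solve by backward induction. Given q_Z, the follower Yarrow maximises π_Y = (421 - 3q_Z - 3q_Y)q_Y - 43q_Y.
Follower FOC: 378 - 3q_Z - 6q_Y = 0, so q_Y(q_Z) = (378 - 3q_Z)/6.
Zephyr substitutes q_Y(q_Z) into its own profit: π_Z = q_Z(421 - 3q_Z - (378 - 3q_Z)/2) - 43q_Z = (232 - (3/2)q_Z)q_Z - 43q_Z.
The leader's first-order condition 189 - 3q_Z = 0 yields q_Z = 63.
Then q_Y = (378 - 3·63)/6 = 63/2.
Price P = 421 - 3·(189/2) = 275/2.
Zephyr's profit: (275/2 - 43)·63 - 4930 = 1023.5000.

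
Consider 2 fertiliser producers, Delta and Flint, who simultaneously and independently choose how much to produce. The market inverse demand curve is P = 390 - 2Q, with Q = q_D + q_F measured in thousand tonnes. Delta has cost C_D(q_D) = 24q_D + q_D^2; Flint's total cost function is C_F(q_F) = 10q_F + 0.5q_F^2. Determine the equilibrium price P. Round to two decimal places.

Delta's profit: π_D = (390 - 2Q)q_D - (24q_D + q_D²). Setting ∂π_D/∂q_D = 0: 366 - 6q_D - 2(q_F) = 0.
Flint's profit: π_F = (390 - 2Q)q_F - (10q_F + (1/2)q_F²). Setting ∂π_F/∂q_F = 0: 380 - 5q_F - 2(q_D) = 0.
Rearranging gives the reaction functions q_D = (366 - 2q_F)/6 and q_F = (380 - 2q_D)/5.
Solving the pair: q_D = 535/13, q_F = 774/13.
Total output Q = 1309/13, so price P = 390 - 2·(1309/13) = 188.6154.

188.62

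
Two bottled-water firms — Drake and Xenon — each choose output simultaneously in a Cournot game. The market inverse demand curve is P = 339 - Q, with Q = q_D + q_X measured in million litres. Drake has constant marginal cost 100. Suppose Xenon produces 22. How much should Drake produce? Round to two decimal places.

108.50

With the rival's output fixed at 22, Drake's profit is π_D = (339 - 22 - q_D)q_D - (100q_D) = (317 - q_D)q_D - (100q_D).
∂π_D/∂q_D = 217 - 2q_D = 0, so q_D = 217/2.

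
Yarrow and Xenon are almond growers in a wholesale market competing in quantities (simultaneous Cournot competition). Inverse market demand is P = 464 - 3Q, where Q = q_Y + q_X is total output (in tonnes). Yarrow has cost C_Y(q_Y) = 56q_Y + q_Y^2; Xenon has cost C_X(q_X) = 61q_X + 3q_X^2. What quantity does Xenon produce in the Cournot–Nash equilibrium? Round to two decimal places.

Yarrow's profit: π_Y = (464 - 3Q)q_Y - (56q_Y + q_Y²). Setting ∂π_Y/∂q_Y = 0: 408 - 8q_Y - 3(q_X) = 0.
Xenon's first-order condition: 403 - 12q_X - 3(q_Y) = 0.
Rearranging gives the reaction functions q_Y = (408 - 3q_X)/8 and q_X = (403 - 3q_Y)/12.
Substituting one into the other gives q_Y = 1229/29 and q_X = 22.9885.

22.99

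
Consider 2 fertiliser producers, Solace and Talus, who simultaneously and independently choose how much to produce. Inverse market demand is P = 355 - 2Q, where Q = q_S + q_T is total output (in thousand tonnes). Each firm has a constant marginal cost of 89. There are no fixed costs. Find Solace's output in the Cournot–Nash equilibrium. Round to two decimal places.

Each firm earns π_i = (355 - 2Q)q_i - 89q_i.
Setting ∂π_i/∂q_i = 0 with rivals' quantities fixed: 266 - 4q_i - 2q_j = 0.
With identical firms every q_j equals q_i, so q_j = q_i and 266 = 6q_i, giving q_i = 133/3.

44.33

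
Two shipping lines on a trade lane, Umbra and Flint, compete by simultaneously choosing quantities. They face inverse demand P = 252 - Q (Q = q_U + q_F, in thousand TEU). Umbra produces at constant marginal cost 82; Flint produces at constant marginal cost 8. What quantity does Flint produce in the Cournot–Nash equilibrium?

106

Umbra's profit: π_U = (252 - Q)q_U - (82q_U). Setting ∂π_U/∂q_U = 0: 170 - 2q_U - (q_F) = 0.
Flint's profit: π_F = (252 - Q)q_F - (8q_F). Setting ∂π_F/∂q_F = 0: 244 - 2q_F - (q_U) = 0.
Best responses: q_U = (170 - q_F)/2, q_F = (244 - q_U)/2.
Substituting one into the other gives q_U = 32 and q_F = 106.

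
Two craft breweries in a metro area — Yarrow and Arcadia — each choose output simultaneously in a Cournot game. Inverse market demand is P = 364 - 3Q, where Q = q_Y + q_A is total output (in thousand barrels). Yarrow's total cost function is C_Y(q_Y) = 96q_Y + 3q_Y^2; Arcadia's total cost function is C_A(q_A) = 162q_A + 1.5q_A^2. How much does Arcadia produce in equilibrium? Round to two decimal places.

Yarrow's profit: π_Y = (364 - 3Q)q_Y - (96q_Y + 3q_Y²). Setting ∂π_Y/∂q_Y = 0: 268 - 12q_Y - 3(q_A) = 0.
Arcadia's first-order condition: 202 - 9q_A - 3(q_Y) = 0.
Best responses: q_Y = (268 - 3q_A)/12, q_A = (202 - 3q_Y)/9.
Substituting one into the other gives q_Y = 602/33 and q_A = 180/11.

16.36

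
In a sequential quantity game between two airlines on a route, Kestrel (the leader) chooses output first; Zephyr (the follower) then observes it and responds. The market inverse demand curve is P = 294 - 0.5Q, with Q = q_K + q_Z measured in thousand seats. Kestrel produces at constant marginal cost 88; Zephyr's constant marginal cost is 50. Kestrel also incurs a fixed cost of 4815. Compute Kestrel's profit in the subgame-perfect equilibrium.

The follower Zephyr best-responds to any q_K: π_Z = (294 - 0.5Q)q_Z - 50q_Z.
Setting the follower's marginal profit to zero, 244 - (1/2)q_K - q_Z = 0, i.e. q_Z = (244 - (1/2)q_K).
The leader anticipates this reaction. Substituting into P = 294 - 0.5Q gives P = 172 - (1/4)q_K, so π_K = (172 - (1/4)q_K)q_K - 88q_K.
The leader's first-order condition 84 - (1/2)q_K = 0 yields q_K = 168.
Then q_Z = (244 - (1/2)·168) = 160.
Price P = 294 - (1/2)·328 = 130.
Kestrel's profit: (130 - 88)·168 - 4815 = 2241.

2241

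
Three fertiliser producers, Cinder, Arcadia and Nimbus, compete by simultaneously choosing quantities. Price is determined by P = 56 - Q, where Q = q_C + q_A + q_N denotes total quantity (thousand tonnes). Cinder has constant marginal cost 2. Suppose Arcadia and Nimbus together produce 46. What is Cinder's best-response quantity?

With rivals' combined output fixed at 46, Cinder's profit is π_C = (56 - 46 - q_C)q_C - (2q_C) = (10 - q_C)q_C - (2q_C).
∂π_C/∂q_C = 8 - 2q_C = 0, so q_C = 4.

4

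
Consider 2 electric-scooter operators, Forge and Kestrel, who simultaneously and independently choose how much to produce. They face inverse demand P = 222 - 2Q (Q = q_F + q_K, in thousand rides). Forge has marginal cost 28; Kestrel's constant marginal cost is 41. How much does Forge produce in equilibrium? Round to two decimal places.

Forge's profit: π_F = (222 - 2Q)q_F - (28q_F). Setting ∂π_F/∂q_F = 0: 194 - 4q_F - 2(q_K) = 0.
Kestrel's profit: π_K = (222 - 2Q)q_K - (41q_K). Setting ∂π_K/∂q_K = 0: 181 - 4q_K - 2(q_F) = 0.
So q_F = (194 - 2q_K)/4 and q_K = (181 - 2q_F)/4.
Substituting one into the other gives q_F = 69/2 and q_K = 28.

34.50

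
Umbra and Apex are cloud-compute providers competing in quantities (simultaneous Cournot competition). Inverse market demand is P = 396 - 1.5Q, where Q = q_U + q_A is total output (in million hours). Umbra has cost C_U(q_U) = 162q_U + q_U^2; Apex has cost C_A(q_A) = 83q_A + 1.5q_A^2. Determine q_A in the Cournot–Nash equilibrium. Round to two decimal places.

43.75

Umbra's profit: π_U = (396 - 1.5Q)q_U - (162q_U + q_U²). Setting ∂π_U/∂q_U = 0: 234 - 5q_U - (3/2)(q_A) = 0.
Apex's first-order condition: 313 - 6q_A - (3/2)(q_U) = 0.
So q_U = (234 - (3/2)q_A)/5 and q_A = (313 - (3/2)q_U)/6.
Substituting one into the other gives q_U = 1246/37 and q_A = 43.7477.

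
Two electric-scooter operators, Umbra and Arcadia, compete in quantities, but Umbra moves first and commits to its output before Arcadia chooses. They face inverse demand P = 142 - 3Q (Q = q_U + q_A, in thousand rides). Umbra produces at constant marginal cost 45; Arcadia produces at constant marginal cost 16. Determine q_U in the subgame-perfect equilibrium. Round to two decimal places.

11.33

Solve by backward induction. Given q_U, the follower Arcadia maximises π_A = (142 - 3q_U - 3q_A)q_A - 16q_A.
∂π_A/∂q_A = 126 - 3q_U - 6q_A = 0 gives the reaction function q_A = (126 - 3q_U)/6.
Umbra substitutes q_A(q_U) into its own profit: π_U = q_U(142 - 3q_U - (126 - 3q_U)/2) - 45q_U = (79 - (3/2)q_U)q_U - 45q_U.
Leader FOC: 34 - 3q_U = 0, so q_U = 34/3.
Then q_A = (126 - 3·(34/3))/6 = 46/3.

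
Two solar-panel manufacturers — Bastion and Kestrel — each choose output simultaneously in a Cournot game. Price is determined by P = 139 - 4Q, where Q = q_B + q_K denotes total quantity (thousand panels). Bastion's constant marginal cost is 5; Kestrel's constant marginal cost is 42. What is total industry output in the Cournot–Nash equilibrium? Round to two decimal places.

Bastion's profit: π_B = (139 - 4Q)q_B - (5q_B). Setting ∂π_B/∂q_B = 0: 134 - 8q_B - 4(q_K) = 0.
Kestrel's profit: π_K = (139 - 4Q)q_K - (42q_K). Setting ∂π_K/∂q_K = 0: 97 - 8q_K - 4(q_B) = 0.
Rearranging gives the reaction functions q_B = (134 - 4q_K)/8 and q_K = (97 - 4q_B)/8.
Substituting one into the other gives q_B = 57/4 and q_K = 5.
Total output Q = 57/4 + 5 = 77/4.

19.25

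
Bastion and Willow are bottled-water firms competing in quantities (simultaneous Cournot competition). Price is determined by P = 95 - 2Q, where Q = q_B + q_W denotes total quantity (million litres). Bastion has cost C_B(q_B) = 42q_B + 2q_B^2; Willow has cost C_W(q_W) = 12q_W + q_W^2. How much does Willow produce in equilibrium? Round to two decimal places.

12.68

Bastion's profit: π_B = (95 - 2Q)q_B - (42q_B + 2q_B²). Setting ∂π_B/∂q_B = 0: 53 - 8q_B - 2(q_W) = 0.
Willow's first-order condition: 83 - 6q_W - 2(q_B) = 0.
Rearranging gives the reaction functions q_B = (53 - 2q_W)/8 and q_W = (83 - 2q_B)/6.
Substituting one into the other gives q_B = 38/11 and q_W = 279/22.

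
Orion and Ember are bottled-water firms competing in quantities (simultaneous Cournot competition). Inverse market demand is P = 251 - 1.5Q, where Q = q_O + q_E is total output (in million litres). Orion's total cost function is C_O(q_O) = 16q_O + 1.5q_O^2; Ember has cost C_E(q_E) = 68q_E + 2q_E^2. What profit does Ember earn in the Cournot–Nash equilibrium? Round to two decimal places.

1231.09

Orion's profit: π_O = (251 - 1.5Q)q_O - (16q_O + (3/2)q_O²). Setting ∂π_O/∂q_O = 0: 235 - 6q_O - (3/2)(q_E) = 0.
Ember's profit: π_E = (251 - 1.5Q)q_E - (68q_E + 2q_E²). Setting ∂π_E/∂q_E = 0: 183 - 7q_E - (3/2)(q_O) = 0.
So q_O = (235 - (3/2)q_E)/6 and q_E = (183 - (3/2)q_O)/7.
Substituting one into the other gives q_O = 34.4780 and q_E = 994/53.
Price P = 251 - (3/2)·53.2327 = 171.1509.
Ember's profit: 171.1509·(994/53) - 68·(994/53) - 2(994/53)² = 1231.0879.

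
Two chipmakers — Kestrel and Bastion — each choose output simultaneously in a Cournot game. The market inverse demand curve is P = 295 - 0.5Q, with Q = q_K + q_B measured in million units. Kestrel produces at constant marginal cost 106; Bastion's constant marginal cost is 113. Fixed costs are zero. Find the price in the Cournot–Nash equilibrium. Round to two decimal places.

171.33

Kestrel's profit: π_K = (295 - 0.5Q)q_K - (106q_K). Setting ∂π_K/∂q_K = 0: 189 - q_K - (1/2)(q_B) = 0.
Bastion's first-order condition: 182 - q_B - (1/2)(q_K) = 0.
Best responses: q_K = (189 - (1/2)q_B), q_B = (182 - (1/2)q_K).
Solving the pair: q_K = 392/3, q_B = 350/3.
Total output Q = 742/3, so price P = 295 - (1/2)·(742/3) = 514/3.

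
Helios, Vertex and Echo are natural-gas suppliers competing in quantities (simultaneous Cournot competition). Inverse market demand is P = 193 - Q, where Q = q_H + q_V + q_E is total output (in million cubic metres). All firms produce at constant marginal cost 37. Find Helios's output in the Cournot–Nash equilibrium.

Each firm earns π_i = (193 - Q)q_i - 37q_i.
First-order condition (treating rivals' output as given): 156 - 2q_i - Σ_{j≠i} q_j = 0.
By symmetry each firm produces the same amount; substituting Σ_{j≠i} q_j = 2q_i yields q_i = 156/4 = 39.

39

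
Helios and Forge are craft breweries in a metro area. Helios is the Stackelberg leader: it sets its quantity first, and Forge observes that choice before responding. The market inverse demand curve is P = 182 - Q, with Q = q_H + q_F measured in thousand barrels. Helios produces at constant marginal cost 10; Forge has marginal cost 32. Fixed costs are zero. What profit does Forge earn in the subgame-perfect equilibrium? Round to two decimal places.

702.25

The follower Forge best-responds to any q_H: π_F = (182 - Q)q_F - 32q_F.
Setting the follower's marginal profit to zero, 150 - q_H - 2q_F = 0, i.e. q_F = (150 - q_H)/2.
The leader anticipates this reaction. Substituting into P = 182 - Q gives P = 107 - (1/2)q_H, so π_H = (107 - (1/2)q_H)q_H - 10q_H.
Maximising: ∂π_H/∂q_H = 97 - q_H = 0, giving q_H = 97.
Then q_F = (150 - 97)/2 = 53/2.
Price P = 182 - 247/2 = 117/2.
Forge's profit: (117/2 - 32)·(53/2) = 702.2500.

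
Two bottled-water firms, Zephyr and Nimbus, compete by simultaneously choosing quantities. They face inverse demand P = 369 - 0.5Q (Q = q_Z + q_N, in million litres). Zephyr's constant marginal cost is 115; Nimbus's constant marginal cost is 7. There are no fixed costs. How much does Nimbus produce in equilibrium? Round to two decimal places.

Zephyr's profit: π_Z = (369 - 0.5Q)q_Z - (115q_Z). Setting ∂π_Z/∂q_Z = 0: 254 - q_Z - (1/2)(q_N) = 0.
Nimbus's first-order condition: 362 - q_N - (1/2)(q_Z) = 0.
Best responses: q_Z = (254 - (1/2)q_N), q_N = (362 - (1/2)q_Z).
Substituting one into the other gives q_Z = 292/3 and q_N = 940/3.

313.33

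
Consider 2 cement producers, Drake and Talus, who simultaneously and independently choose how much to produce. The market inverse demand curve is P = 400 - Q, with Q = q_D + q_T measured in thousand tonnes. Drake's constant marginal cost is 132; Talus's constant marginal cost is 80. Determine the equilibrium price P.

204

Drake's profit: π_D = (400 - Q)q_D - (132q_D). Setting ∂π_D/∂q_D = 0: 268 - 2q_D - (q_T) = 0.
Talus's first-order condition: 320 - 2q_T - (q_D) = 0.
Best responses: q_D = (268 - q_T)/2, q_T = (320 - q_D)/2.
Solving the pair: q_D = 72, q_T = 124.
Total output Q = 196, so price P = 400 - 196 = 204.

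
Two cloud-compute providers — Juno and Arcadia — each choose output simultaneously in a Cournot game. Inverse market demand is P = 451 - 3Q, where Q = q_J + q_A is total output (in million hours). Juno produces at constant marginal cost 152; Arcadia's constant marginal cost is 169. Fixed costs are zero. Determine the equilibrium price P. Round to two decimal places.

Juno's profit: π_J = (451 - 3Q)q_J - (152q_J). Setting ∂π_J/∂q_J = 0: 299 - 6q_J - 3(q_A) = 0.
Arcadia's first-order condition: 282 - 6q_A - 3(q_J) = 0.
Rearranging gives the reaction functions q_J = (299 - 3q_A)/6 and q_A = (282 - 3q_J)/6.
Solving the pair: q_J = 316/9, q_A = 265/9.
Total output Q = 581/9, so price P = 451 - 3·(581/9) = 772/3.

257.33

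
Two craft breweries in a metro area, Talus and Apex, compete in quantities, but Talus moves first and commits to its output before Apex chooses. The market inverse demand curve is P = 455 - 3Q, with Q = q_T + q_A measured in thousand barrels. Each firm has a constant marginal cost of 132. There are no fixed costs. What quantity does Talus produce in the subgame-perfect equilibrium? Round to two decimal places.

The follower Apex best-responds to any q_T: π_A = (455 - 3Q)q_A - 132q_A.
∂π_A/∂q_A = 323 - 3q_T - 6q_A = 0 gives the reaction function q_A = (323 - 3q_T)/6.
Talus substitutes q_A(q_T) into its own profit: π_T = q_T(455 - 3q_T - (323 - 3q_T)/2) - 132q_T = (587/2 - (3/2)q_T)q_T - 132q_T.
Maximising: ∂π_T/∂q_T = 323/2 - 3q_T = 0, giving q_T = 323/6.
Then q_A = (323 - 3·(323/6))/6 = 323/12.

53.83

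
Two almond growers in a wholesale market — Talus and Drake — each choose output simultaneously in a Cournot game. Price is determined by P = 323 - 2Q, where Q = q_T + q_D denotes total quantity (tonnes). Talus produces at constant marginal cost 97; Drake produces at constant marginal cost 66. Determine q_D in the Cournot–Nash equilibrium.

48

Talus's profit: π_T = (323 - 2Q)q_T - (97q_T). Setting ∂π_T/∂q_T = 0: 226 - 4q_T - 2(q_D) = 0.
Drake's first-order condition: 257 - 4q_D - 2(q_T) = 0.
Best responses: q_T = (226 - 2q_D)/4, q_D = (257 - 2q_T)/4.
Solving the pair: q_T = 65/2, q_D = 48.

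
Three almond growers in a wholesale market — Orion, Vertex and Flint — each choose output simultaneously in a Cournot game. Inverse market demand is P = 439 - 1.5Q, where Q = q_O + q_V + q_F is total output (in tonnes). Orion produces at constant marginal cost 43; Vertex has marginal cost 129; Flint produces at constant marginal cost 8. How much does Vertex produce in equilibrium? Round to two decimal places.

17.17

Orion's profit: π_O = (439 - 1.5Q)q_O - (43q_O). Setting ∂π_O/∂q_O = 0: 396 - 3q_O - (3/2)(q_V + q_F) = 0.
Vertex's profit: π_V = (439 - 1.5Q)q_V - (129q_V). Setting ∂π_V/∂q_V = 0: 310 - 3q_V - (3/2)(q_O + q_F) = 0.
Flint's profit: π_F = (439 - 1.5Q)q_F - (8q_F). Setting ∂π_F/∂q_F = 0: 431 - 3q_F - (3/2)(q_O + q_V) = 0.
Summing all 3 equations gives 1137 − 6Q = 0, hence Q = 379/2.
Back-substituting: q_O = (396 − 1137/4)/(3/2) = 149/2, q_V = (310 − 1137/4)/(3/2) = 103/6, q_F = (431 − 1137/4)/(3/2) = 587/6.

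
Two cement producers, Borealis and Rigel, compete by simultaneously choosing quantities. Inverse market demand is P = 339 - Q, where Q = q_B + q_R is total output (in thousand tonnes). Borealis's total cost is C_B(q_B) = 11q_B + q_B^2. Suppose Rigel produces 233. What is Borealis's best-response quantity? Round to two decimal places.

23.75

With the rival's output fixed at 233, Borealis's profit is π_B = (339 - 233 - q_B)q_B - (11q_B + q_B²) = (106 - q_B)q_B - (11q_B + q_B²).
∂π_B/∂q_B = 95 - 4q_B = 0, so q_B = 95/4.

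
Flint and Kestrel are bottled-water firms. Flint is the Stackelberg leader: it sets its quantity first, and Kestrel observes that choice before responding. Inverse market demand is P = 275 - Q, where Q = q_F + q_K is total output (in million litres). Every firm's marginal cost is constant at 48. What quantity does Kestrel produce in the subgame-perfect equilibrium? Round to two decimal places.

56.75

Solve by backward induction. Given q_F, the follower Kestrel maximises π_K = (275 - q_F - q_K)q_K - 48q_K.
Follower FOC: 227 - q_F - 2q_K = 0, so q_K(q_F) = (227 - q_F)/2.
Flint substitutes q_K(q_F) into its own profit: π_F = q_F(275 - q_F - (227 - q_F)/2) - 48q_F = (323/2 - (1/2)q_F)q_F - 48q_F.
Leader FOC: 227/2 - q_F = 0, so q_F = 227/2.
Then q_K = (227 - 227/2)/2 = 227/4.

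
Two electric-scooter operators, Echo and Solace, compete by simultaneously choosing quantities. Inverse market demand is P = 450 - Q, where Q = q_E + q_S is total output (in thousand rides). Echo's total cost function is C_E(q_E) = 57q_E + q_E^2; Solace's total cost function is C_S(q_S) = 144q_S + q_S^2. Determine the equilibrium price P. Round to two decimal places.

Echo's profit: π_E = (450 - Q)q_E - (57q_E + q_E²). Setting ∂π_E/∂q_E = 0: 393 - 4q_E - (q_S) = 0.
Solace's profit: π_S = (450 - Q)q_S - (144q_S + q_S²). Setting ∂π_S/∂q_S = 0: 306 - 4q_S - (q_E) = 0.
Rearranging gives the reaction functions q_E = (393 - q_S)/4 and q_S = (306 - q_E)/4.
Substituting one into the other gives q_E = 422/5 and q_S = 277/5.
Total output Q = 699/5, so price P = 450 - 699/5 = 1551/5.

310.20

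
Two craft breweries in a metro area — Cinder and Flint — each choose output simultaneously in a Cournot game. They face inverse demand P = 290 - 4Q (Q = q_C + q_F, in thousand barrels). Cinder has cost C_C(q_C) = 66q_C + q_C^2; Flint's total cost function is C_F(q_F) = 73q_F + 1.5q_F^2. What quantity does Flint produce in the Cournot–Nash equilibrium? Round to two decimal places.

13.55

Cinder's profit: π_C = (290 - 4Q)q_C - (66q_C + q_C²). Setting ∂π_C/∂q_C = 0: 224 - 10q_C - 4(q_F) = 0.
Flint's profit: π_F = (290 - 4Q)q_F - (73q_F + (3/2)q_F²). Setting ∂π_F/∂q_F = 0: 217 - 11q_F - 4(q_C) = 0.
So q_C = (224 - 4q_F)/10 and q_F = (217 - 4q_C)/11.
Solving the pair: q_C = 798/47, q_F = 637/47.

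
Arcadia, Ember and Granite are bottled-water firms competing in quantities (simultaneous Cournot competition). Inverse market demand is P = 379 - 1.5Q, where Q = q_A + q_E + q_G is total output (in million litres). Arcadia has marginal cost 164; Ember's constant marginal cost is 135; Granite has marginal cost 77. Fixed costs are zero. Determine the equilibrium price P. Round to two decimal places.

Arcadia's profit: π_A = (379 - 1.5Q)q_A - (164q_A). Setting ∂π_A/∂q_A = 0: 215 - 3q_A - (3/2)(q_E + q_G) = 0.
Ember's profit: π_E = (379 - 1.5Q)q_E - (135q_E). Setting ∂π_E/∂q_E = 0: 244 - 3q_E - (3/2)(q_A + q_G) = 0.
Granite's profit: π_G = (379 - 1.5Q)q_G - (77q_G). Setting ∂π_G/∂q_G = 0: 302 - 3q_G - (3/2)(q_A + q_E) = 0.
Summing all 3 equations gives 761 − 6Q = 0, hence Q = 761/6.
Back-substituting: q_A = (215 − 761/4)/(3/2) = 33/2, q_E = (244 − 761/4)/(3/2) = 215/6, q_G = (302 − 761/4)/(3/2) = 149/2.
Total output Q = 761/6, so price P = 379 - (3/2)·(761/6) = 755/4.

188.75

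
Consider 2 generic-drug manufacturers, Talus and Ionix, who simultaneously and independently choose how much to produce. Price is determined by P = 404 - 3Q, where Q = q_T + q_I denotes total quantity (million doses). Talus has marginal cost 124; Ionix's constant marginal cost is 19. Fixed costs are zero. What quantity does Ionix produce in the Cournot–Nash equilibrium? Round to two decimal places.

Talus's profit: π_T = (404 - 3Q)q_T - (124q_T). Setting ∂π_T/∂q_T = 0: 280 - 6q_T - 3(q_I) = 0.
Ionix's profit: π_I = (404 - 3Q)q_I - (19q_I). Setting ∂π_I/∂q_I = 0: 385 - 6q_I - 3(q_T) = 0.
So q_T = (280 - 3q_I)/6 and q_I = (385 - 3q_T)/6.
Substituting one into the other gives q_T = 175/9 and q_I = 490/9.

54.44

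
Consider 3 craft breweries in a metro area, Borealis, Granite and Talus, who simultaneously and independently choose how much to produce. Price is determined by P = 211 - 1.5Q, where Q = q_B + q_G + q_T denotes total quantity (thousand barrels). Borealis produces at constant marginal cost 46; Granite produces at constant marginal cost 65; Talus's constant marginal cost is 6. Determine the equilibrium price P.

Borealis's profit: π_B = (211 - 1.5Q)q_B - (46q_B). Setting ∂π_B/∂q_B = 0: 165 - 3q_B - (3/2)(q_G + q_T) = 0.
Granite's first-order condition: 146 - 3q_G - (3/2)(q_B + q_T) = 0.
Talus's first-order condition: 205 - 3q_T - (3/2)(q_B + q_G) = 0.
Adding the 3 first-order conditions: 516 − 6Q = 0, so Q = 86.
Back-substituting: q_B = (165 − 129)/(3/2) = 24, q_G = (146 − 129)/(3/2) = 34/3, q_T = (205 − 129)/(3/2) = 152/3.
Total output Q = 86, so price P = 211 - (3/2)·86 = 82.

82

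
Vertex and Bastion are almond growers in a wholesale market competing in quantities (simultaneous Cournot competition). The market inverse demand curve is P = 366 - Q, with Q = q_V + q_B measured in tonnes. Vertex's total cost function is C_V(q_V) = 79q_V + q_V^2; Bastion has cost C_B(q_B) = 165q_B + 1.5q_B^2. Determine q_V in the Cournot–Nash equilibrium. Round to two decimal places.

Vertex's profit: π_V = (366 - Q)q_V - (79q_V + q_V²). Setting ∂π_V/∂q_V = 0: 287 - 4q_V - (q_B) = 0.
Bastion's first-order condition: 201 - 5q_B - (q_V) = 0.
So q_V = (287 - q_B)/4 and q_B = (201 - q_V)/5.
Solving the pair: q_V = 1234/19, q_B = 517/19.

64.95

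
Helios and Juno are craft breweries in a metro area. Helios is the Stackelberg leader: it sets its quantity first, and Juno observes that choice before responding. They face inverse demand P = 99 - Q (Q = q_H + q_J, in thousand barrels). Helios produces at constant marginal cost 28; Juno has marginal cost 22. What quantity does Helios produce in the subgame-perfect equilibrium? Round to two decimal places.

Solve by backward induction. Given q_H, the follower Juno maximises π_J = (99 - q_H - q_J)q_J - 22q_J.
Setting the follower's marginal profit to zero, 77 - q_H - 2q_J = 0, i.e. q_J = (77 - q_H)/2.
Helios substitutes q_J(q_H) into its own profit: π_H = q_H(99 - q_H - (77 - q_H)/2) - 28q_H = (121/2 - (1/2)q_H)q_H - 28q_H.
Leader FOC: 65/2 - q_H = 0, so q_H = 65/2.
Then q_J = (77 - 65/2)/2 = 89/4.

32.50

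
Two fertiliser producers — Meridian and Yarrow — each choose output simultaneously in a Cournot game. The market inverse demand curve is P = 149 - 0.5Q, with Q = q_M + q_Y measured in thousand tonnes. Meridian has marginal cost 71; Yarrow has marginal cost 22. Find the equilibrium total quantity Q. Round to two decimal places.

136.67

Meridian's profit: π_M = (149 - 0.5Q)q_M - (71q_M). Setting ∂π_M/∂q_M = 0: 78 - q_M - (1/2)(q_Y) = 0.
Yarrow's profit: π_Y = (149 - 0.5Q)q_Y - (22q_Y). Setting ∂π_Y/∂q_Y = 0: 127 - q_Y - (1/2)(q_M) = 0.
So q_M = (78 - (1/2)q_Y) and q_Y = (127 - (1/2)q_M).
Solving the pair: q_M = 58/3, q_Y = 352/3.
Total output Q = 58/3 + 352/3 = 410/3.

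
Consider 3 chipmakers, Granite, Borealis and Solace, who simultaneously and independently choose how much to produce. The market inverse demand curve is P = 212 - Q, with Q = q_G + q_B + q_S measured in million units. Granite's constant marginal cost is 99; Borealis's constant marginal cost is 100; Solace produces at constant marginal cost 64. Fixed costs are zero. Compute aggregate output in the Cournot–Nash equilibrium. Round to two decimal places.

93.25

Granite's profit: π_G = (212 - Q)q_G - (99q_G). Setting ∂π_G/∂q_G = 0: 113 - 2q_G - (q_B + q_S) = 0.
Borealis's profit: π_B = (212 - Q)q_B - (100q_B). Setting ∂π_B/∂q_B = 0: 112 - 2q_B - (q_G + q_S) = 0.
Solace's first-order condition: 148 - 2q_S - (q_G + q_B) = 0.
Adding the 3 conditions: 373 − 2Q − 2Q = 0, i.e. Q = 373/4.
Back-substituting: q_G = (113 − 373/4) = 79/4, q_B = (112 − 373/4) = 75/4, q_S = (148 − 373/4) = 219/4.
Total output Q = 79/4 + 75/4 + 219/4 = 373/4.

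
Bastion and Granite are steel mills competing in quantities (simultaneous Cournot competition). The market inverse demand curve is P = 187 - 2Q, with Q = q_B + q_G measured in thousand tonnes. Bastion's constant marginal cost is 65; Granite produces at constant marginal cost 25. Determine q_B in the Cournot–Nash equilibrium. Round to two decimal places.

13.67

Bastion's profit: π_B = (187 - 2Q)q_B - (65q_B). Setting ∂π_B/∂q_B = 0: 122 - 4q_B - 2(q_G) = 0.
Granite's profit: π_G = (187 - 2Q)q_G - (25q_G). Setting ∂π_G/∂q_G = 0: 162 - 4q_G - 2(q_B) = 0.
Best responses: q_B = (122 - 2q_G)/4, q_G = (162 - 2q_B)/4.
Substituting one into the other gives q_B = 41/3 and q_G = 101/3.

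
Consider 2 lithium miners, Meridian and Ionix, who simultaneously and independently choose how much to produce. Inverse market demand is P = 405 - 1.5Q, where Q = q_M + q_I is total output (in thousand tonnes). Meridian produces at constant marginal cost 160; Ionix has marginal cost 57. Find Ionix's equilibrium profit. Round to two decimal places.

15066.74

Meridian's profit: π_M = (405 - 1.5Q)q_M - (160q_M). Setting ∂π_M/∂q_M = 0: 245 - 3q_M - (3/2)(q_I) = 0.
Ionix's first-order condition: 348 - 3q_I - (3/2)(q_M) = 0.
Rearranging gives the reaction functions q_M = (245 - (3/2)q_I)/3 and q_I = (348 - (3/2)q_M)/3.
Solving the pair: q_M = 284/9, q_I = 902/9.
Price P = 405 - (3/2)·(1186/9) = 622/3.
Ionix's profit: (622/3 - 57)·(902/9) = 15066.7407.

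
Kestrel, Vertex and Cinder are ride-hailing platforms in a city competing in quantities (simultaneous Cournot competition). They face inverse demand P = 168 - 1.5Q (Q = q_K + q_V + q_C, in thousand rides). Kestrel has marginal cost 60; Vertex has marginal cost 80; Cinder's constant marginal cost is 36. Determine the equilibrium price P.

Kestrel's profit: π_K = (168 - 1.5Q)q_K - (60q_K). Setting ∂π_K/∂q_K = 0: 108 - 3q_K - (3/2)(q_V + q_C) = 0.
Vertex's first-order condition: 88 - 3q_V - (3/2)(q_K + q_C) = 0.
Cinder's first-order condition: 132 - 3q_C - (3/2)(q_K + q_V) = 0.
Summing all 3 equations gives 328 − 6Q = 0, hence Q = 164/3.
Back-substituting: q_K = (108 − 82)/(3/2) = 52/3, q_V = (88 − 82)/(3/2) = 4, q_C = (132 − 82)/(3/2) = 100/3.
Total output Q = 164/3, so price P = 168 - (3/2)·(164/3) = 86.

86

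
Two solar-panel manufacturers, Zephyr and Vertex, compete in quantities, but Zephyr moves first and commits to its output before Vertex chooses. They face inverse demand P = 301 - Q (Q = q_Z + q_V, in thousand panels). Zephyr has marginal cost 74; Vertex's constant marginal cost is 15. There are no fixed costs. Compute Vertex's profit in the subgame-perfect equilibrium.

10201

Solve by backward induction. Given q_Z, the follower Vertex maximises π_V = (301 - q_Z - q_V)q_V - 15q_V.
∂π_V/∂q_V = 286 - q_Z - 2q_V = 0 gives the reaction function q_V = (286 - q_Z)/2.
Zephyr substitutes q_V(q_Z) into its own profit: π_Z = q_Z(301 - q_Z - (286 - q_Z)/2) - 74q_Z = (158 - (1/2)q_Z)q_Z - 74q_Z.
Leader FOC: 84 - q_Z = 0, so q_Z = 84.
Then q_V = (286 - 84)/2 = 101.
Price P = 301 - 185 = 116.
Vertex's profit: (116 - 15)·101 = 10201.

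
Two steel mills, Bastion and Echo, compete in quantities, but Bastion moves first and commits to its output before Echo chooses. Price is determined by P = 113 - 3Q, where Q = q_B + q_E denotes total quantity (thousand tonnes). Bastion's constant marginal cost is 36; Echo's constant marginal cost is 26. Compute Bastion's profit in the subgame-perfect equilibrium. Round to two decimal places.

Solve by backward induction. Given q_B, the follower Echo maximises π_E = (113 - 3q_B - 3q_E)q_E - 26q_E.
Follower FOC: 87 - 3q_B - 6q_E = 0, so q_E(q_B) = (87 - 3q_B)/6.
Bastion substitutes q_E(q_B) into its own profit: π_B = q_B(113 - 3q_B - (87 - 3q_B)/2) - 36q_B = (139/2 - (3/2)q_B)q_B - 36q_B.
The leader's first-order condition 67/2 - 3q_B = 0 yields q_B = 67/6.
Then q_E = (87 - 3·(67/6))/6 = 107/12.
Price P = 113 - 3·(241/12) = 211/4.
Bastion's profit: (211/4 - 36)·(67/6) = 187.0417.

187.04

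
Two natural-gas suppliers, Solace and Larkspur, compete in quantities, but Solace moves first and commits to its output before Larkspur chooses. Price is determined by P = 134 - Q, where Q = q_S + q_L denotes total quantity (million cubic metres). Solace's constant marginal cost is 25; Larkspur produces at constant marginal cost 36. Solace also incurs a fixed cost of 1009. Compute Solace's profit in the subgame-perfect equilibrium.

791

The follower Larkspur best-responds to any q_S: π_L = (134 - Q)q_L - 36q_L.
∂π_L/∂q_L = 98 - q_S - 2q_L = 0 gives the reaction function q_L = (98 - q_S)/2.
The leader anticipates this reaction. Substituting into P = 134 - Q gives P = 85 - (1/2)q_S, so π_S = (85 - (1/2)q_S)q_S - 25q_S.
Maximising: ∂π_S/∂q_S = 60 - q_S = 0, giving q_S = 60.
Then q_L = (98 - 60)/2 = 19.
Price P = 134 - 79 = 55.
Solace's profit: (55 - 25)·60 - 1009 = 791.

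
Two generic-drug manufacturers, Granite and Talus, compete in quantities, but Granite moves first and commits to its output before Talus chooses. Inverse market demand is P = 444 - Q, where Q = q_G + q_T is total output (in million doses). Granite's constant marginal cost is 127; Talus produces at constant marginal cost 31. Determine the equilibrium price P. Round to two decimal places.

The follower Talus best-responds to any q_G: π_T = (444 - Q)q_T - 31q_T.
Setting the follower's marginal profit to zero, 413 - q_G - 2q_T = 0, i.e. q_T = (413 - q_G)/2.
The leader anticipates this reaction. Substituting into P = 444 - Q gives P = 475/2 - (1/2)q_G, so π_G = (475/2 - (1/2)q_G)q_G - 127q_G.
The leader's first-order condition 221/2 - q_G = 0 yields q_G = 221/2.
Then q_T = (413 - 221/2)/2 = 605/4.
Total output Q = 1047/4, so price P = 444 - 1047/4 = 729/4.

182.25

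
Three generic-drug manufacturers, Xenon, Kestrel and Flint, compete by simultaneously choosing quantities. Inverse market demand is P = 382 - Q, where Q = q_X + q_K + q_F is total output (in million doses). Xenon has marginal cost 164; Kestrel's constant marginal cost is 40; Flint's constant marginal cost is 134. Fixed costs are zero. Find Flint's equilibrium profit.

Xenon's profit: π_X = (382 - Q)q_X - (164q_X). Setting ∂π_X/∂q_X = 0: 218 - 2q_X - (q_K + q_F) = 0.
Kestrel's profit: π_K = (382 - Q)q_K - (40q_K). Setting ∂π_K/∂q_K = 0: 342 - 2q_K - (q_X + q_F) = 0.
Flint's profit: π_F = (382 - Q)q_F - (134q_F). Setting ∂π_F/∂q_F = 0: 248 - 2q_F - (q_X + q_K) = 0.
Adding the 3 first-order conditions: 808 − 4Q = 0, so Q = 202.
Back-substituting: q_X = (218 − 202) = 16, q_K = (342 − 202) = 140, q_F = (248 − 202) = 46.
Price P = 382 - 202 = 180.
Flint's profit: (180 - 134)·46 = 2116.

2116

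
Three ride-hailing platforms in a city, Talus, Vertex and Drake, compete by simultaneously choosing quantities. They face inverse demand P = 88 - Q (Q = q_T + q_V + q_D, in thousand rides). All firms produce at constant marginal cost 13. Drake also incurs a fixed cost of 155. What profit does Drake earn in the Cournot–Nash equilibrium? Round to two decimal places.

196.56

Each firm earns π_i = (88 - Q)q_i - 13q_i.
Setting ∂π_i/∂q_i = 0 with rivals' quantities fixed: 75 - 2q_i - Σ_{j≠i} q_j = 0.
With identical firms every q_j equals q_i, so Σ_{j≠i} q_j = 2q_i and 75 = 4q_i, giving q_i = 75/4.
Price P = 88 - 225/4 = 127/4.
Drake's profit: (127/4 - 13)·(75/4) - 155 = 196.5625.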